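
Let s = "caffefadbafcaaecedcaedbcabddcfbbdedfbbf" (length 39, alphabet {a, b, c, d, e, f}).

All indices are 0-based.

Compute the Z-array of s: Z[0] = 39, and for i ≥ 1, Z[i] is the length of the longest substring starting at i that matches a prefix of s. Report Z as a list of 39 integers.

[39, 0, 0, 0, 0, 0, 0, 0, 0, 0, 0, 2, 0, 0, 0, 1, 0, 0, 2, 0, 0, 0, 0, 2, 0, 0, 0, 0, 1, 0, 0, 0, 0, 0, 0, 0, 0, 0, 0]

Z[0]=39
i=1: outside box; Z[1]=0
i=2: outside box; Z[2]=0
i=3: outside box; Z[3]=0
i=4: outside box; Z[4]=0
i=5: outside box; Z[5]=0
i=6: outside box; Z[6]=0
i=7: outside box; Z[7]=0
i=8: outside box; Z[8]=0
i=9: outside box; Z[9]=0
i=10: outside box; Z[10]=0
i=11: outside box; Z[11]=2 grow→box=[11,13)
i=12: min(r-i=1, Z[1]=0)=0; Z[12]=0
i=13: outside box; Z[13]=0
i=14: outside box; Z[14]=0
i=15: outside box; Z[15]=1 grow→box=[15,16)
i=16: outside box; Z[16]=0
i=17: outside box; Z[17]=0
i=18: outside box; Z[18]=2 grow→box=[18,20)
i=19: min(r-i=1, Z[1]=0)=0; Z[19]=0
i=20: outside box; Z[20]=0
i=21: outside box; Z[21]=0
i=22: outside box; Z[22]=0
i=23: outside box; Z[23]=2 grow→box=[23,25)
i=24: min(r-i=1, Z[1]=0)=0; Z[24]=0
i=25: outside box; Z[25]=0
i=26: outside box; Z[26]=0
i=27: outside box; Z[27]=0
i=28: outside box; Z[28]=1 grow→box=[28,29)
i=29: outside box; Z[29]=0
i=30: outside box; Z[30]=0
i=31: outside box; Z[31]=0
i=32: outside box; Z[32]=0
i=33: outside box; Z[33]=0
i=34: outside box; Z[34]=0
i=35: outside box; Z[35]=0
i=36: outside box; Z[36]=0
i=37: outside box; Z[37]=0
i=38: outside box; Z[38]=0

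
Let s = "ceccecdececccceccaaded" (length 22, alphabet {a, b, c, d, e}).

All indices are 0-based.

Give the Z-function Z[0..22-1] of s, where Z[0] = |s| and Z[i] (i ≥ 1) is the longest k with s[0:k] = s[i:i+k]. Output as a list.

[22, 0, 1, 3, 0, 1, 0, 0, 4, 0, 1, 1, 1, 4, 0, 1, 1, 0, 0, 0, 0, 0]

Z[0]=22
i=1: outside box; Z[1]=0
i=2: outside box; Z[2]=1 grow→box=[2,3)
i=3: outside box; Z[3]=3 grow→box=[3,6)
i=4: min(r-i=2, Z[1]=0)=0; Z[4]=0
i=5: min(r-i=1, Z[2]=1)=1; Z[5]=1
i=6: outside box; Z[6]=0
i=7: outside box; Z[7]=0
i=8: outside box; Z[8]=4 grow→box=[8,12)
i=9: min(r-i=3, Z[1]=0)=0; Z[9]=0
i=10: min(r-i=2, Z[2]=1)=1; Z[10]=1
i=11: min(r-i=1, Z[3]=3)=1; Z[11]=1
i=12: outside box; Z[12]=1 grow→box=[12,13)
i=13: outside box; Z[13]=4 grow→box=[13,17)
i=14: min(r-i=3, Z[1]=0)=0; Z[14]=0
i=15: min(r-i=2, Z[2]=1)=1; Z[15]=1
i=16: min(r-i=1, Z[3]=3)=1; Z[16]=1
i=17: outside box; Z[17]=0
i=18: outside box; Z[18]=0
i=19: outside box; Z[19]=0
i=20: outside box; Z[20]=0
i=21: outside box; Z[21]=0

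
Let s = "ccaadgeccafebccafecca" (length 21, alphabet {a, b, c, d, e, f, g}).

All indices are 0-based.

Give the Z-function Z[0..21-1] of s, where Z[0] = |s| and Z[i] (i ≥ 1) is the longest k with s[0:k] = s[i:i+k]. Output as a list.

[21, 1, 0, 0, 0, 0, 0, 3, 1, 0, 0, 0, 0, 3, 1, 0, 0, 0, 3, 1, 0]

Z[0]=21
i=1: outside box; Z[1]=1 grow→box=[1,2)
i=2: outside box; Z[2]=0
i=3: outside box; Z[3]=0
i=4: outside box; Z[4]=0
i=5: outside box; Z[5]=0
i=6: outside box; Z[6]=0
i=7: outside box; Z[7]=3 grow→box=[7,10)
i=8: min(r-i=2, Z[1]=1)=1; Z[8]=1
i=9: min(r-i=1, Z[2]=0)=0; Z[9]=0
i=10: outside box; Z[10]=0
i=11: outside box; Z[11]=0
i=12: outside box; Z[12]=0
i=13: outside box; Z[13]=3 grow→box=[13,16)
i=14: min(r-i=2, Z[1]=1)=1; Z[14]=1
i=15: min(r-i=1, Z[2]=0)=0; Z[15]=0
i=16: outside box; Z[16]=0
i=17: outside box; Z[17]=0
i=18: outside box; Z[18]=3 grow→box=[18,21)
i=19: min(r-i=2, Z[1]=1)=1; Z[19]=1
i=20: min(r-i=1, Z[2]=0)=0; Z[20]=0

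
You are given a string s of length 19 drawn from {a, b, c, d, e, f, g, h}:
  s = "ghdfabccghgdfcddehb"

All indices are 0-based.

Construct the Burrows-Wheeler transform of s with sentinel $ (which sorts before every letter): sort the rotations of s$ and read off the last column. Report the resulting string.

bfhabfccdhgdddh$cegg

rank  rotation              last
    0  $ghdfabccghgdfcddehb  b
    1  abccghgdfcddehb$ghdf  f
    2  b$ghdfabccghgdfcddeh  h
    3  bccghgdfcddehb$ghdfa  a
    4  ccghgdfcddehb$ghdfab  b
    5  cddehb$ghdfabccghgdf  f
    6  cghgdfcddehb$ghdfabc  c
    7  ddehb$ghdfabccghgdfc  c
    8  dehb$ghdfabccghgdfcd  d
    9  dfabccghgdfcddehb$gh  h
   10  dfcddehb$ghdfabccghg  g
   11  ehb$ghdfabccghgdfcdd  d
   12  fabccghgdfcddehb$ghd  d
   13  fcddehb$ghdfabccghgd  d
   14  gdfcddehb$ghdfabccgh  h
   15  ghdfabccghgdfcddehb$  $
   16  ghgdfcddehb$ghdfabcc  c
   17  hb$ghdfabccghgdfcdde  e
   18  hdfabccghgdfcddehb$g  g
   19  hgdfcddehb$ghdfabccg  g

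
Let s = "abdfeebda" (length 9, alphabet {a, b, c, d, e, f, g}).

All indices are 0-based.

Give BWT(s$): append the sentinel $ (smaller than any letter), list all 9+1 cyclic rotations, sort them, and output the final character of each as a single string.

rank  rotation    last
    0  $abdfeebda  a
    1  a$abdfeebd  d
    2  abdfeebda$  $
    3  bda$abdfee  e
    4  bdfeebda$a  a
    5  da$abdfeeb  b
    6  dfeebda$ab  b
    7  ebda$abdfe  e
    8  eebda$abdf  f
    9  feebda$abd  d

ad$eabbefd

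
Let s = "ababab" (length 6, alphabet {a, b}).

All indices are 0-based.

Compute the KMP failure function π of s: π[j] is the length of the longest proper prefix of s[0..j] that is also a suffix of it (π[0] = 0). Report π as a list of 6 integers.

[0, 0, 1, 2, 3, 4]

π[0] = 0
j=1 s[j]='b': π[1]=0 (border '')
j=2 s[j]='a': π[2]=1 (border 'a')
j=3 s[j]='b': π[3]=2 (border 'ab')
j=4 s[j]='a': π[4]=3 (border 'aba')
j=5 s[j]='b': π[5]=4 (border 'abab')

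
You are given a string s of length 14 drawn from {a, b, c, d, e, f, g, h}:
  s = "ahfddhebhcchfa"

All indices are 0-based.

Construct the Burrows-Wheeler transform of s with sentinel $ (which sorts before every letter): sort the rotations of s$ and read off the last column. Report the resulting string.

rank  rotation         last
    0  $ahfddhebhcchfa  a
    1  a$ahfddhebhcchf  f
    2  ahfddhebhcchfa$  $
    3  bhcchfa$ahfddhe  e
    4  cchfa$ahfddhebh  h
    5  chfa$ahfddhebhc  c
    6  ddhebhcchfa$ahf  f
    7  dhebhcchfa$ahfd  d
    8  ebhcchfa$ahfddh  h
    9  fa$ahfddhebhcch  h
   10  fddhebhcchfa$ah  h
   11  hcchfa$ahfddheb  b
   12  hebhcchfa$ahfdd  d
   13  hfa$ahfddhebhcc  c
   14  hfddhebhcchfa$a  a

af$ehcfdhhhbdca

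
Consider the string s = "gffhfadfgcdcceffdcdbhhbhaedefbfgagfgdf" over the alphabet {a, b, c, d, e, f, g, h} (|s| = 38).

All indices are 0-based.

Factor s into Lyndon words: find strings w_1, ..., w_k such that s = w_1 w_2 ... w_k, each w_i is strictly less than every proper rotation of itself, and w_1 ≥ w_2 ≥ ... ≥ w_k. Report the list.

["g", "ffh", "f", "adfgcdcceffdcdbhhbhaedefbfgagfgdf"]

emit factor 1: 'g' (i=0, period=1)
emit factor 2: 'ffh' (i=1, period=3)
emit factor 3: 'f' (i=4, period=1)
emit factor 4: 'adfgcdcceffdcdbhhbhaedefbfgagfgdf' (i=5, period=33)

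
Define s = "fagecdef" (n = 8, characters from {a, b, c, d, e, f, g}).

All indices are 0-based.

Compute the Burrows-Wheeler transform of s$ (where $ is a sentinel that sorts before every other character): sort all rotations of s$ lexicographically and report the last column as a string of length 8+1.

ffecgde$a

rank  rotation   last
    0  $fagecdef  f
    1  agecdef$f  f
    2  cdef$fage  e
    3  def$fagec  c
    4  ecdef$fag  g
    5  ef$fagecd  d
    6  f$fagecde  e
    7  fagecdef$  $
    8  gecdef$fa  a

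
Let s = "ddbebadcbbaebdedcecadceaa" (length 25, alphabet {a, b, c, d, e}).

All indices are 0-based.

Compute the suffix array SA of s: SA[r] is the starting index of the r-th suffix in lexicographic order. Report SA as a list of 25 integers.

rank | idx | suffix
   0 |  24 | a
   1 |  23 | aa
   2 |   5 | adcbbaebdedcecadceaa
   3 |  19 | adceaa
   4 |  10 | aebdedcecadceaa
   5 |   4 | badcbbaebdedcecadceaa
   6 |   9 | baebdedcecadceaa
   7 |   8 | bbaebdedcecadceaa
   8 |  12 | bdedcecadceaa
   9 |   2 | bebadcbbaebdedcecadceaa
  10 |  18 | cadceaa
  11 |   7 | cbbaebdedcecadceaa
  12 |  21 | ceaa
  13 |  16 | cecadceaa
  14 |   1 | dbebadcbbaebdedcecadceaa
  15 |   6 | dcbbaebdedcecadceaa
  16 |  20 | dceaa
  17 |  15 | dcecadceaa
  18 |   0 | ddbebadcbbaebdedcecadceaa
  19 |  13 | dedcecadceaa
  20 |  22 | eaa
  21 |   3 | ebadcbbaebdedcecadceaa
  22 |  11 | ebdedcecadceaa
  23 |  17 | ecadceaa
  24 |  14 | edcecadceaa

[24, 23, 5, 19, 10, 4, 9, 8, 12, 2, 18, 7, 21, 16, 1, 6, 20, 15, 0, 13, 22, 3, 11, 17, 14]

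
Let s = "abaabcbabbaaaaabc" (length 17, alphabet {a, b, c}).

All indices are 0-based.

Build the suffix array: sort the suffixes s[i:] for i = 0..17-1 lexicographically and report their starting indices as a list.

rank→(start, suffix):
  0 → (10, 'aaaaabc')
  1 → (11, 'aaaabc')
  2 → (12, 'aaabc')
  3 → (13, 'aabc')
  4 → (2, 'aabcbabbaaaaabc')
  5 → (0, 'abaabcbabbaaaaabc')
  6 → (7, 'abbaaaaabc')
  7 → (14, 'abc')
  8 → (3, 'abcbabbaaaaabc')
  9 → (9, 'baaaaabc')
  10 → (1, 'baabcbabbaaaaabc')
  11 → (6, 'babbaaaaabc')
  12 → (8, 'bbaaaaabc')
  13 → (15, 'bc')
  14 → (4, 'bcbabbaaaaabc')
  15 → (16, 'c')
  16 → (5, 'cbabbaaaaabc')

[10, 11, 12, 13, 2, 0, 7, 14, 3, 9, 1, 6, 8, 15, 4, 16, 5]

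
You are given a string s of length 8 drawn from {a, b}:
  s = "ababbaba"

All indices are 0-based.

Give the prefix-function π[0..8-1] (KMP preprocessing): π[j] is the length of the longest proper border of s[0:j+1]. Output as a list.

[0, 0, 1, 2, 0, 1, 2, 3]

π[0] = 0
j=1 s[j]='b': π[1]=0 (border '')
j=2 s[j]='a': π[2]=1 (border 'a')
j=3 s[j]='b': π[3]=2 (border 'ab')
j=4 s[j]='b': k: 2→0; π[4]=0 (border '')
j=5 s[j]='a': π[5]=1 (border 'a')
j=6 s[j]='b': π[6]=2 (border 'ab')
j=7 s[j]='a': π[7]=3 (border 'aba')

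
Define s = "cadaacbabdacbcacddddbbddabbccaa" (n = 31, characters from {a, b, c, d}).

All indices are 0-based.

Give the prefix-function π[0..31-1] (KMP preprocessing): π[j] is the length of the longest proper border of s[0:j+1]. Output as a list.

[0, 0, 0, 0, 0, 1, 0, 0, 0, 0, 0, 1, 0, 1, 2, 1, 0, 0, 0, 0, 0, 0, 0, 0, 0, 0, 0, 1, 1, 2, 0]

π[0] = 0
j=1 s[j]='a': π[1]=0 (border '')
j=2 s[j]='d': π[2]=0 (border '')
j=3 s[j]='a': π[3]=0 (border '')
j=4 s[j]='a': π[4]=0 (border '')
j=5 s[j]='c': π[5]=1 (border 'c')
j=6 s[j]='b': k: 1→0; π[6]=0 (border '')
j=7 s[j]='a': π[7]=0 (border '')
j=8 s[j]='b': π[8]=0 (border '')
j=9 s[j]='d': π[9]=0 (border '')
j=10 s[j]='a': π[10]=0 (border '')
j=11 s[j]='c': π[11]=1 (border 'c')
j=12 s[j]='b': k: 1→0; π[12]=0 (border '')
j=13 s[j]='c': π[13]=1 (border 'c')
j=14 s[j]='a': π[14]=2 (border 'ca')
j=15 s[j]='c': k: 2→0; π[15]=1 (border 'c')
j=16 s[j]='d': k: 1→0; π[16]=0 (border '')
j=17 s[j]='d': π[17]=0 (border '')
j=18 s[j]='d': π[18]=0 (border '')
j=19 s[j]='d': π[19]=0 (border '')
j=20 s[j]='b': π[20]=0 (border '')
j=21 s[j]='b': π[21]=0 (border '')
j=22 s[j]='d': π[22]=0 (border '')
j=23 s[j]='d': π[23]=0 (border '')
j=24 s[j]='a': π[24]=0 (border '')
j=25 s[j]='b': π[25]=0 (border '')
j=26 s[j]='b': π[26]=0 (border '')
j=27 s[j]='c': π[27]=1 (border 'c')
j=28 s[j]='c': k: 1→0; π[28]=1 (border 'c')
j=29 s[j]='a': π[29]=2 (border 'ca')
j=30 s[j]='a': k: 2→0; π[30]=0 (border '')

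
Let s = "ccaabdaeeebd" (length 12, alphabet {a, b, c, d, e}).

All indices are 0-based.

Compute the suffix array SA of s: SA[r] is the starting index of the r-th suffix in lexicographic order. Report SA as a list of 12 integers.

rank | idx | suffix
   0 |   2 | aabdaeeebd
   1 |   3 | abdaeeebd
   2 |   6 | aeeebd
   3 |  10 | bd
   4 |   4 | bdaeeebd
   5 |   1 | caabdaeeebd
   6 |   0 | ccaabdaeeebd
   7 |  11 | d
   8 |   5 | daeeebd
   9 |   9 | ebd
  10 |   8 | eebd
  11 |   7 | eeebd

[2, 3, 6, 10, 4, 1, 0, 11, 5, 9, 8, 7]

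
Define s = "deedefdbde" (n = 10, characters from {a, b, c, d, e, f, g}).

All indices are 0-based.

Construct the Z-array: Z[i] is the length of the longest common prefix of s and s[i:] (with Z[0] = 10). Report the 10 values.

[10, 0, 0, 2, 0, 0, 1, 0, 2, 0]

Z[0]=10
i=1: outside box; Z[1]=0
i=2: outside box; Z[2]=0
i=3: outside box; Z[3]=2 extend→box=[3,5)
i=4: min(r-i=1, Z[1]=0)=0; Z[4]=0
i=5: outside box; Z[5]=0
i=6: outside box; Z[6]=1 extend→box=[6,7)
i=7: outside box; Z[7]=0
i=8: outside box; Z[8]=2 extend→box=[8,10)
i=9: min(r-i=1, Z[1]=0)=0; Z[9]=0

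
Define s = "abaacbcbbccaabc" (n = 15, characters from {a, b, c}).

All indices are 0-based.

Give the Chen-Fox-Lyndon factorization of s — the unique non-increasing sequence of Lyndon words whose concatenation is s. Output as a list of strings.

emit factor 1: 'ab' (i=0, period=2)
emit factor 2: 'aacbcbbcc' (i=2, period=9)
emit factor 3: 'aabc' (i=11, period=4)

["ab", "aacbcbbcc", "aabc"]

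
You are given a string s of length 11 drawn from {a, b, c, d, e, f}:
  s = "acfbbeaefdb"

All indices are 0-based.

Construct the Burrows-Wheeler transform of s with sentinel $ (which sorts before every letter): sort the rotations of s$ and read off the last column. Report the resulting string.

b$edfbafbace

rank  rotation      last
    0  $acfbbeaefdb  b
    1  acfbbeaefdb$  $
    2  aefdb$acfbbe  e
    3  b$acfbbeaefd  d
    4  bbeaefdb$acf  f
    5  beaefdb$acfb  b
    6  cfbbeaefdb$a  a
    7  db$acfbbeaef  f
    8  eaefdb$acfbb  b
    9  efdb$acfbbea  a
   10  fbbeaefdb$ac  c
   11  fdb$acfbbeae  e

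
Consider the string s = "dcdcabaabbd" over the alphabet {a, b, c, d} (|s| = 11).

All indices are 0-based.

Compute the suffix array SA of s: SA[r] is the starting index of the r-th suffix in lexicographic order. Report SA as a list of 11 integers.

[6, 4, 7, 5, 8, 9, 3, 1, 10, 2, 0]

sorted suffixes:
  #0 SA[0]=6  'aabbd'
  #1 SA[1]=4  'abaabbd'
  #2 SA[2]=7  'abbd'
  #3 SA[3]=5  'baabbd'
  #4 SA[4]=8  'bbd'
  #5 SA[5]=9  'bd'
  #6 SA[6]=3  'cabaabbd'
  #7 SA[7]=1  'cdcabaabbd'
  #8 SA[8]=10  'd'
  #9 SA[9]=2  'dcabaabbd'
  #10 SA[10]=0  'dcdcabaabbd'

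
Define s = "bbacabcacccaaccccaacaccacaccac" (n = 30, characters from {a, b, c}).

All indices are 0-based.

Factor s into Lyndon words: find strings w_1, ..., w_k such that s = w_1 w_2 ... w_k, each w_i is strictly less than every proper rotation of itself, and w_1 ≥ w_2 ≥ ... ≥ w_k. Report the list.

emit factor 1: 'b' (i=0, period=1)
emit factor 2: 'b' (i=1, period=1)
emit factor 3: 'ac' (i=2, period=2)
emit factor 4: 'abcaccc' (i=4, period=7)
emit factor 5: 'aacccc' (i=11, period=6)
emit factor 6: 'aacaccacaccac' (i=17, period=13)

["b", "b", "ac", "abcaccc", "aacccc", "aacaccacaccac"]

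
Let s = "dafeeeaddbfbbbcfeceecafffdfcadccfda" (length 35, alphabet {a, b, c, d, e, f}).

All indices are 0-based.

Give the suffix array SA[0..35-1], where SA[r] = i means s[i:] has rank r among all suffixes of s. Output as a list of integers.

[34, 28, 6, 1, 21, 11, 12, 13, 9, 27, 20, 30, 17, 31, 14, 33, 0, 8, 29, 7, 25, 5, 19, 16, 4, 18, 3, 10, 26, 32, 24, 15, 2, 23, 22]

sorted suffixes:
  #0 SA[0]=34  'a'
  #1 SA[1]=28  'adccfda'
  #2 SA[2]=6  'addbfbbbcfeceecafffdfcadccfda'
  #3 SA[3]=1  'afeeeaddbfbbbcfeceecafffdfcadccfda'
  #4 SA[4]=21  'afffdfcadccfda'
  #5 SA[5]=11  'bbbcfeceecafffdfcadccfda'
  #6 SA[6]=12  'bbcfeceecafffdfcadccfda'
  #7 SA[7]=13  'bcfeceecafffdfcadccfda'
  #8 SA[8]=9  'bfbbbcfeceecafffdfcadccfda'
  #9 SA[9]=27  'cadccfda'
  #10 SA[10]=20  'cafffdfcadccfda'
  #11 SA[11]=30  'ccfda'
  #12 SA[12]=17  'ceecafffdfcadccfda'
  #13 SA[13]=31  'cfda'
  #14 SA[14]=14  'cfeceecafffdfcadccfda'
  #15 SA[15]=33  'da'
  #16 SA[16]=0  'dafeeeaddbfbbbcfeceecafffdfcadccfda'
  #17 SA[17]=8  'dbfbbbcfeceecafffdfcadccfda'
  #18 SA[18]=29  'dccfda'
  #19 SA[19]=7  'ddbfbbbcfeceecafffdfcadccfda'
  #20 SA[20]=25  'dfcadccfda'
  #21 SA[21]=5  'eaddbfbbbcfeceecafffdfcadccfda'
  #22 SA[22]=19  'ecafffdfcadccfda'
  #23 SA[23]=16  'eceecafffdfcadccfda'
  #24 SA[24]=4  'eeaddbfbbbcfeceecafffdfcadccfda'
  #25 SA[25]=18  'eecafffdfcadccfda'
  #26 SA[26]=3  'eeeaddbfbbbcfeceecafffdfcadccfda'
  #27 SA[27]=10  'fbbbcfeceecafffdfcadccfda'
  #28 SA[28]=26  'fcadccfda'
  #29 SA[29]=32  'fda'
  #30 SA[30]=24  'fdfcadccfda'
  #31 SA[31]=15  'feceecafffdfcadccfda'
  #32 SA[32]=2  'feeeaddbfbbbcfeceecafffdfcadccfda'
  #33 SA[33]=23  'ffdfcadccfda'
  #34 SA[34]=22  'fffdfcadccfda'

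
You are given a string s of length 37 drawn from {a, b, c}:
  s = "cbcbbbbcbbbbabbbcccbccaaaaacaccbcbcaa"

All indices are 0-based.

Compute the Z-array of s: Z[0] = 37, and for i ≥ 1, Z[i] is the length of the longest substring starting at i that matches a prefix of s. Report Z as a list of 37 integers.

[37, 0, 2, 0, 0, 0, 0, 2, 0, 0, 0, 0, 0, 0, 0, 0, 1, 1, 3, 0, 1, 1, 0, 0, 0, 0, 0, 1, 0, 1, 4, 0, 3, 0, 1, 0, 0]

Z[0]=37
i=1: outside box; Z[1]=0
i=2: outside box; Z[2]=2 scan→box=[2,4)
i=3: min(r-i=1, Z[1]=0)=0; Z[3]=0
i=4: outside box; Z[4]=0
i=5: outside box; Z[5]=0
i=6: outside box; Z[6]=0
i=7: outside box; Z[7]=2 scan→box=[7,9)
i=8: min(r-i=1, Z[1]=0)=0; Z[8]=0
i=9: outside box; Z[9]=0
i=10: outside box; Z[10]=0
i=11: outside box; Z[11]=0
i=12: outside box; Z[12]=0
i=13: outside box; Z[13]=0
i=14: outside box; Z[14]=0
i=15: outside box; Z[15]=0
i=16: outside box; Z[16]=1 scan→box=[16,17)
i=17: outside box; Z[17]=1 scan→box=[17,18)
i=18: outside box; Z[18]=3 scan→box=[18,21)
i=19: min(r-i=2, Z[1]=0)=0; Z[19]=0
i=20: min(r-i=1, Z[2]=2)=1; Z[20]=1
i=21: outside box; Z[21]=1 scan→box=[21,22)
i=22: outside box; Z[22]=0
i=23: outside box; Z[23]=0
i=24: outside box; Z[24]=0
i=25: outside box; Z[25]=0
i=26: outside box; Z[26]=0
i=27: outside box; Z[27]=1 scan→box=[27,28)
i=28: outside box; Z[28]=0
i=29: outside box; Z[29]=1 scan→box=[29,30)
i=30: outside box; Z[30]=4 scan→box=[30,34)
i=31: min(r-i=3, Z[1]=0)=0; Z[31]=0
i=32: min(r-i=2, Z[2]=2)=2; Z[32]=3 scan→box=[32,35)
i=33: min(r-i=2, Z[1]=0)=0; Z[33]=0
i=34: min(r-i=1, Z[2]=2)=1; Z[34]=1
i=35: outside box; Z[35]=0
i=36: outside box; Z[36]=0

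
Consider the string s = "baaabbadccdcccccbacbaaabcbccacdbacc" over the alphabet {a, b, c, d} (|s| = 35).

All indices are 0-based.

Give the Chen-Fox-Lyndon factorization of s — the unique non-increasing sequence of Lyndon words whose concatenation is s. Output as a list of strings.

["b", "aaabbadccdcccccbacbaaabcbccacdbacc"]

emit factor 1: 'b' (i=0, period=1)
emit factor 2: 'aaabbadccdcccccbacbaaabcbccacdbacc' (i=1, period=34)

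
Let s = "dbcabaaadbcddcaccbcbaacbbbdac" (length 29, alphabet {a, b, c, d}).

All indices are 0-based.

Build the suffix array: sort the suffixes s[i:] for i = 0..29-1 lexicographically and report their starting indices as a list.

rank | idx | suffix
   0 |   5 | aaadbcddcaccbcbaacbbbdac
   1 |  20 | aacbbbdac
   2 |   6 | aadbcddcaccbcbaacbbbdac
   3 |   3 | abaaadbcddcaccbcbaacbbbdac
   4 |  27 | ac
   5 |  21 | acbbbdac
   6 |  14 | accbcbaacbbbdac
   7 |   7 | adbcddcaccbcbaacbbbdac
   8 |   4 | baaadbcddcaccbcbaacbbbdac
   9 |  19 | baacbbbdac
  10 |  23 | bbbdac
  11 |  24 | bbdac
  12 |   1 | bcabaaadbcddcaccbcbaacbbbdac
  13 |  17 | bcbaacbbbdac
  14 |   9 | bcddcaccbcbaacbbbdac
  15 |  25 | bdac
  16 |  28 | c
  17 |   2 | cabaaadbcddcaccbcbaacbbbdac
  18 |  13 | caccbcbaacbbbdac
  19 |  18 | cbaacbbbdac
  20 |  22 | cbbbdac
  21 |  16 | cbcbaacbbbdac
  22 |  15 | ccbcbaacbbbdac
  23 |  10 | cddcaccbcbaacbbbdac
  24 |  26 | dac
  25 |   0 | dbcabaaadbcddcaccbcbaacbbbdac
  26 |   8 | dbcddcaccbcbaacbbbdac
  27 |  12 | dcaccbcbaacbbbdac
  28 |  11 | ddcaccbcbaacbbbdac

[5, 20, 6, 3, 27, 21, 14, 7, 4, 19, 23, 24, 1, 17, 9, 25, 28, 2, 13, 18, 22, 16, 15, 10, 26, 0, 8, 12, 11]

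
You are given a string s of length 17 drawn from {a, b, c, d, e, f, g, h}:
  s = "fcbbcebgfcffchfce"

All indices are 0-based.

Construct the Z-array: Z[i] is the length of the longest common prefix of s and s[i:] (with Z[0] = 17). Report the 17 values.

Z[0]=17
i=1: outside box; Z[1]=0
i=2: outside box; Z[2]=0
i=3: outside box; Z[3]=0
i=4: outside box; Z[4]=0
i=5: outside box; Z[5]=0
i=6: outside box; Z[6]=0
i=7: outside box; Z[7]=0
i=8: outside box; Z[8]=2 grow→box=[8,10)
i=9: min(r-i=1, Z[1]=0)=0; Z[9]=0
i=10: outside box; Z[10]=1 grow→box=[10,11)
i=11: outside box; Z[11]=2 grow→box=[11,13)
i=12: min(r-i=1, Z[1]=0)=0; Z[12]=0
i=13: outside box; Z[13]=0
i=14: outside box; Z[14]=2 grow→box=[14,16)
i=15: min(r-i=1, Z[1]=0)=0; Z[15]=0
i=16: outside box; Z[16]=0

[17, 0, 0, 0, 0, 0, 0, 0, 2, 0, 1, 2, 0, 0, 2, 0, 0]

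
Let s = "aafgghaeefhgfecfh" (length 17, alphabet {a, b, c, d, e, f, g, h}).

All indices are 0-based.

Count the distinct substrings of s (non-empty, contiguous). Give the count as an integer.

141

sorted suffixes:
  #0 SA[0]=0  'aafgghaeefhgfecfh'
  #1 SA[1]=6  'aeefhgfecfh'
  #2 SA[2]=1  'afgghaeefhgfecfh'
  #3 SA[3]=14  'cfh'
  #4 SA[4]=13  'ecfh'
  #5 SA[5]=7  'eefhgfecfh'
  #6 SA[6]=8  'efhgfecfh'
  #7 SA[7]=12  'fecfh'
  #8 SA[8]=2  'fgghaeefhgfecfh'
  #9 SA[9]=15  'fh'
  #10 SA[10]=9  'fhgfecfh'
  #11 SA[11]=11  'gfecfh'
  #12 SA[12]=3  'gghaeefhgfecfh'
  #13 SA[13]=4  'ghaeefhgfecfh'
  #14 SA[14]=16  'h'
  #15 SA[15]=5  'haeefhgfecfh'
  #16 SA[16]=10  'hgfecfh'

SA = [0, 6, 1, 14, 13, 7, 8, 12, 2, 15, 9, 11, 3, 4, 16, 5, 10]
rank  pair      lcp
   1  s[0:],s[6:]  1  'a'
   2  s[6:],s[1:]  1  'a'
   3  s[1:],s[14:]  0  ''
   4  s[14:],s[13:]  0  ''
   5  s[13:],s[7:]  1  'e'
   6  s[7:],s[8:]  1  'e'
   7  s[8:],s[12:]  0  ''
   8  s[12:],s[2:]  1  'f'
   9  s[2:],s[15:]  1  'f'
  10  s[15:],s[9:]  2  'fh'
  11  s[9:],s[11:]  0  ''
  12  s[11:],s[3:]  1  'g'
  13  s[3:],s[4:]  1  'g'
  14  s[4:],s[16:]  0  ''
  15  s[16:],s[5:]  1  'h'
  16  s[5:],s[10:]  1  'h'

n(n+1)/2 = 17·18/2 = 153
Σ LCP = 0 + 1 + 1 + 0 + 0 + 1 + 1 + 0 + 1 + 1 + 2 + 0 + 1 + 1 + 0 + 1 + 1 = 12
distinct = 153 − 12 = 141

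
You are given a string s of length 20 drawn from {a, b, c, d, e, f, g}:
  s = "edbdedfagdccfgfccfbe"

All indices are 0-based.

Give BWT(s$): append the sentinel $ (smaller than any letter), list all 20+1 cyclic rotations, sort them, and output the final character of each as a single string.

rank  rotation               last
    0  $edbdedfagdccfgfccfbe  e
    1  agdccfgfccfbe$edbdedf  f
    2  bdedfagdccfgfccfbe$ed  d
    3  be$edbdedfagdccfgfccf  f
    4  ccfbe$edbdedfagdccfgf  f
    5  ccfgfccfbe$edbdedfagd  d
    6  cfbe$edbdedfagdccfgfc  c
    7  cfgfccfbe$edbdedfagdc  c
    8  dbdedfagdccfgfccfbe$e  e
    9  dccfgfccfbe$edbdedfag  g
   10  dedfagdccfgfccfbe$edb  b
   11  dfagdccfgfccfbe$edbde  e
   12  e$edbdedfagdccfgfccfb  b
   13  edbdedfagdccfgfccfbe$  $
   14  edfagdccfgfccfbe$edbd  d
   15  fagdccfgfccfbe$edbded  d
   16  fbe$edbdedfagdccfgfcc  c
   17  fccfbe$edbdedfagdccfg  g
   18  fgfccfbe$edbdedfagdcc  c
   19  gdccfgfccfbe$edbdedfa  a
   20  gfccfbe$edbdedfagdccf  f

efdffdccegbeb$ddcgcaf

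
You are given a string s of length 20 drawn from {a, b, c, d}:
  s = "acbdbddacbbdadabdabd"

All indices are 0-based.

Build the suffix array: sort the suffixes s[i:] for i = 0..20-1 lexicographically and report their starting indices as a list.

sorted suffixes:
  #0 SA[0]=17  'abd'
  #1 SA[1]=14  'abdabd'
  #2 SA[2]=7  'acbbdadabdabd'
  #3 SA[3]=0  'acbdbddacbbdadabdabd'
  #4 SA[4]=12  'adabdabd'
  #5 SA[5]=9  'bbdadabdabd'
  #6 SA[6]=18  'bd'
  #7 SA[7]=15  'bdabd'
  #8 SA[8]=10  'bdadabdabd'
  #9 SA[9]=2  'bdbddacbbdadabdabd'
  #10 SA[10]=4  'bddacbbdadabdabd'
  #11 SA[11]=8  'cbbdadabdabd'
  #12 SA[12]=1  'cbdbddacbbdadabdabd'
  #13 SA[13]=19  'd'
  #14 SA[14]=16  'dabd'
  #15 SA[15]=13  'dabdabd'
  #16 SA[16]=6  'dacbbdadabdabd'
  #17 SA[17]=11  'dadabdabd'
  #18 SA[18]=3  'dbddacbbdadabdabd'
  #19 SA[19]=5  'ddacbbdadabdabd'

[17, 14, 7, 0, 12, 9, 18, 15, 10, 2, 4, 8, 1, 19, 16, 13, 6, 11, 3, 5]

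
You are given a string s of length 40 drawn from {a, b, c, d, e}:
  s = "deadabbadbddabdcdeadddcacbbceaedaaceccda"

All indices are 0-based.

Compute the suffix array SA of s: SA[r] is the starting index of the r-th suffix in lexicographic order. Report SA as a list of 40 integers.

sorted suffixes:
  #0 SA[0]=39  'a'
  #1 SA[1]=32  'aaceccda'
  #2 SA[2]=4  'abbadbddabdcdeadddcacbbceaedaaceccda'
  #3 SA[3]=12  'abdcdeadddcacbbceaedaaceccda'
  #4 SA[4]=23  'acbbceaedaaceccda'
  #5 SA[5]=33  'aceccda'
  #6 SA[6]=2  'adabbadbddabdcdeadddcacbbceaedaaceccda'
  #7 SA[7]=7  'adbddabdcdeadddcacbbceaedaaceccda'
  #8 SA[8]=18  'adddcacbbceaedaaceccda'
  #9 SA[9]=29  'aedaaceccda'
  #10 SA[10]=6  'badbddabdcdeadddcacbbceaedaaceccda'
  #11 SA[11]=5  'bbadbddabdcdeadddcacbbceaedaaceccda'
  #12 SA[12]=25  'bbceaedaaceccda'
  #13 SA[13]=26  'bceaedaaceccda'
  #14 SA[14]=13  'bdcdeadddcacbbceaedaaceccda'
  #15 SA[15]=9  'bddabdcdeadddcacbbceaedaaceccda'
  #16 SA[16]=22  'cacbbceaedaaceccda'
  #17 SA[17]=24  'cbbceaedaaceccda'
  #18 SA[18]=36  'ccda'
  #19 SA[19]=37  'cda'
  #20 SA[20]=15  'cdeadddcacbbceaedaaceccda'
  #21 SA[21]=27  'ceaedaaceccda'
  #22 SA[22]=34  'ceccda'
  #23 SA[23]=38  'da'
  #24 SA[24]=31  'daaceccda'
  #25 SA[25]=3  'dabbadbddabdcdeadddcacbbceaedaaceccda'
  #26 SA[26]=11  'dabdcdeadddcacbbceaedaaceccda'
  #27 SA[27]=8  'dbddabdcdeadddcacbbceaedaaceccda'
  #28 SA[28]=21  'dcacbbceaedaaceccda'
  #29 SA[29]=14  'dcdeadddcacbbceaedaaceccda'
  #30 SA[30]=10  'ddabdcdeadddcacbbceaedaaceccda'
  #31 SA[31]=20  'ddcacbbceaedaaceccda'
  #32 SA[32]=19  'dddcacbbceaedaaceccda'
  #33 SA[33]=0  'deadabbadbddabdcdeadddcacbbceaedaaceccda'
  #34 SA[34]=16  'deadddcacbbceaedaaceccda'
  #35 SA[35]=1  'eadabbadbddabdcdeadddcacbbceaedaaceccda'
  #36 SA[36]=17  'eadddcacbbceaedaaceccda'
  #37 SA[37]=28  'eaedaaceccda'
  #38 SA[38]=35  'eccda'
  #39 SA[39]=30  'edaaceccda'

[39, 32, 4, 12, 23, 33, 2, 7, 18, 29, 6, 5, 25, 26, 13, 9, 22, 24, 36, 37, 15, 27, 34, 38, 31, 3, 11, 8, 21, 14, 10, 20, 19, 0, 16, 1, 17, 28, 35, 30]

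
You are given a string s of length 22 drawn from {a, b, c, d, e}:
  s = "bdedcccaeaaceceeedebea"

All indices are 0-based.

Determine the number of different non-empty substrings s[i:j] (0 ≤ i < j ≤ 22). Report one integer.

230

rank | idx | suffix
   0 |  21 | a
   1 |   9 | aaceceeedebea
   2 |  10 | aceceeedebea
   3 |   7 | aeaaceceeedebea
   4 |   0 | bdedcccaeaaceceeedebea
   5 |  19 | bea
   6 |   6 | caeaaceceeedebea
   7 |   5 | ccaeaaceceeedebea
   8 |   4 | cccaeaaceceeedebea
   9 |  11 | ceceeedebea
  10 |  13 | ceeedebea
  11 |   3 | dcccaeaaceceeedebea
  12 |  17 | debea
  13 |   1 | dedcccaeaaceceeedebea
  14 |  20 | ea
  15 |   8 | eaaceceeedebea
  16 |  18 | ebea
  17 |  12 | eceeedebea
  18 |   2 | edcccaeaaceceeedebea
  19 |  16 | edebea
  20 |  15 | eedebea
  21 |  14 | eeedebea

SA = [21, 9, 10, 7, 0, 19, 6, 5, 4, 11, 13, 3, 17, 1, 20, 8, 18, 12, 2, 16, 15, 14]
rank  pair      lcp
   1  s[21:],s[9:]  1  'a'
   2  s[9:],s[10:]  1  'a'
   3  s[10:],s[7:]  1  'a'
   4  s[7:],s[0:]  0  ''
   5  s[0:],s[19:]  1  'b'
   6  s[19:],s[6:]  0  ''
   7  s[6:],s[5:]  1  'c'
   8  s[5:],s[4:]  2  'cc'
   9  s[4:],s[11:]  1  'c'
  10  s[11:],s[13:]  2  'ce'
  11  s[13:],s[3:]  0  ''
  12  s[3:],s[17:]  1  'd'
  13  s[17:],s[1:]  2  'de'
  14  s[1:],s[20:]  0  ''
  15  s[20:],s[8:]  2  'ea'
  16  s[8:],s[18:]  1  'e'
  17  s[18:],s[12:]  1  'e'
  18  s[12:],s[2:]  1  'e'
  19  s[2:],s[16:]  2  'ed'
  20  s[16:],s[15:]  1  'e'
  21  s[15:],s[14:]  2  'ee'

n(n+1)/2 = 22·23/2 = 253
Σ LCP = 0 + 1 + 1 + 1 + 0 + 1 + 0 + 1 + 2 + 1 + 2 + 0 + 1 + 2 + 0 + 2 + 1 + 1 + 1 + 2 + 1 + 2 = 23
distinct = 253 − 23 = 230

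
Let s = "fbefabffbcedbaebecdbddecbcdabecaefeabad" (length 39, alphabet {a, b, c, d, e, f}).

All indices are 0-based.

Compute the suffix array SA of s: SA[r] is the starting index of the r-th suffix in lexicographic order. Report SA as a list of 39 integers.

[35, 27, 4, 37, 13, 31, 36, 12, 24, 8, 19, 28, 15, 1, 5, 30, 23, 25, 17, 9, 38, 26, 11, 18, 20, 21, 34, 14, 29, 22, 16, 10, 2, 32, 3, 7, 0, 33, 6]

rank | idx | suffix
   0 |  35 | abad
   1 |  27 | abecaefeabad
   2 |   4 | abffbcedbaebecdbddecbcdabecaefeabad
   3 |  37 | ad
   4 |  13 | aebecdbddecbcdabecaefeabad
   5 |  31 | aefeabad
   6 |  36 | bad
   7 |  12 | baebecdbddecbcdabecaefeabad
   8 |  24 | bcdabecaefeabad
   9 |   8 | bcedbaebecdbddecbcdabecaefeabad
  10 |  19 | bddecbcdabecaefeabad
  11 |  28 | becaefeabad
  12 |  15 | becdbddecbcdabecaefeabad
  13 |   1 | befabffbcedbaebecdbddecbcdabecaefeabad
  14 |   5 | bffbcedbaebecdbddecbcdabecaefeabad
  15 |  30 | caefeabad
  16 |  23 | cbcdabecaefeabad
  17 |  25 | cdabecaefeabad
  18 |  17 | cdbddecbcdabecaefeabad
  19 |   9 | cedbaebecdbddecbcdabecaefeabad
  20 |  38 | d
  21 |  26 | dabecaefeabad
  22 |  11 | dbaebecdbddecbcdabecaefeabad
  23 |  18 | dbddecbcdabecaefeabad
  24 |  20 | ddecbcdabecaefeabad
  25 |  21 | decbcdabecaefeabad
  26 |  34 | eabad
  27 |  14 | ebecdbddecbcdabecaefeabad
  28 |  29 | ecaefeabad
  29 |  22 | ecbcdabecaefeabad
  30 |  16 | ecdbddecbcdabecaefeabad
  31 |  10 | edbaebecdbddecbcdabecaefeabad
  32 |   2 | efabffbcedbaebecdbddecbcdabecaefeabad
  33 |  32 | efeabad
  34 |   3 | fabffbcedbaebecdbddecbcdabecaefeabad
  35 |   7 | fbcedbaebecdbddecbcdabecaefeabad
  36 |   0 | fbefabffbcedbaebecdbddecbcdabecaefeabad
  37 |  33 | feabad
  38 |   6 | ffbcedbaebecdbddecbcdabecaefeabad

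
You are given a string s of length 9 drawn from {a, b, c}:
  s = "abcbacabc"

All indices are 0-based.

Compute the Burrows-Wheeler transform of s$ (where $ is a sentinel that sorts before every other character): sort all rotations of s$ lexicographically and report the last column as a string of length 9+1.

rank  rotation    last
    0  $abcbacabc  c
    1  abc$abcbac  c
    2  abcbacabc$  $
    3  acabc$abcb  b
    4  bacabc$abc  c
    5  bc$abcbaca  a
    6  bcbacabc$a  a
    7  c$abcbacab  b
    8  cabc$abcba  a
    9  cbacabc$ab  b

cc$bcaabab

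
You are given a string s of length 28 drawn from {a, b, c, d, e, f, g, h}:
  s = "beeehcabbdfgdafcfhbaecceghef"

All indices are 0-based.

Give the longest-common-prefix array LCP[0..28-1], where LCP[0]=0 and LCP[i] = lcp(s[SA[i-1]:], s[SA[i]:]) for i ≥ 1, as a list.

rank | idx | suffix
   0 |   6 | abbdfgdafcfhbaecceghef
   1 |  19 | aecceghef
   2 |  13 | afcfhbaecceghef
   3 |  18 | baecceghef
   4 |   7 | bbdfgdafcfhbaecceghef
   5 |   8 | bdfgdafcfhbaecceghef
   6 |   0 | beeehcabbdfgdafcfhbaecceghef
   7 |   5 | cabbdfgdafcfhbaecceghef
   8 |  21 | cceghef
   9 |  22 | ceghef
  10 |  15 | cfhbaecceghef
  11 |  12 | dafcfhbaecceghef
  12 |   9 | dfgdafcfhbaecceghef
  13 |  20 | ecceghef
  14 |   1 | eeehcabbdfgdafcfhbaecceghef
  15 |   2 | eehcabbdfgdafcfhbaecceghef
  16 |  26 | ef
  17 |  23 | eghef
  18 |   3 | ehcabbdfgdafcfhbaecceghef
  19 |  27 | f
  20 |  14 | fcfhbaecceghef
  21 |  10 | fgdafcfhbaecceghef
  22 |  16 | fhbaecceghef
  23 |  11 | gdafcfhbaecceghef
  24 |  24 | ghef
  25 |  17 | hbaecceghef
  26 |   4 | hcabbdfgdafcfhbaecceghef
  27 |  25 | hef

SA = [6, 19, 13, 18, 7, 8, 0, 5, 21, 22, 15, 12, 9, 20, 1, 2, 26, 23, 3, 27, 14, 10, 16, 11, 24, 17, 4, 25]
rank  pair      lcp
   1  s[6:],s[19:]  1  'a'
   2  s[19:],s[13:]  1  'a'
   3  s[13:],s[18:]  0  ''
   4  s[18:],s[7:]  1  'b'
   5  s[7:],s[8:]  1  'b'
   6  s[8:],s[0:]  1  'b'
   7  s[0:],s[5:]  0  ''
   8  s[5:],s[21:]  1  'c'
   9  s[21:],s[22:]  1  'c'
  10  s[22:],s[15:]  1  'c'
  11  s[15:],s[12:]  0  ''
  12  s[12:],s[9:]  1  'd'
  13  s[9:],s[20:]  0  ''
  14  s[20:],s[1:]  1  'e'
  15  s[1:],s[2:]  2  'ee'
  16  s[2:],s[26:]  1  'e'
  17  s[26:],s[23:]  1  'e'
  18  s[23:],s[3:]  1  'e'
  19  s[3:],s[27:]  0  ''
  20  s[27:],s[14:]  1  'f'
  21  s[14:],s[10:]  1  'f'
  22  s[10:],s[16:]  1  'f'
  23  s[16:],s[11:]  0  ''
  24  s[11:],s[24:]  1  'g'
  25  s[24:],s[17:]  0  ''
  26  s[17:],s[4:]  1  'h'
  27  s[4:],s[25:]  1  'h'

[0, 1, 1, 0, 1, 1, 1, 0, 1, 1, 1, 0, 1, 0, 1, 2, 1, 1, 1, 0, 1, 1, 1, 0, 1, 0, 1, 1]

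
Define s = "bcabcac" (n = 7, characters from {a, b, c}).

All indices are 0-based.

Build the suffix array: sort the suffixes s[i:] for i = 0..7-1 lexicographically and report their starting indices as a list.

[2, 5, 0, 3, 6, 1, 4]

rank | idx | suffix
   0 |   2 | abcac
   1 |   5 | ac
   2 |   0 | bcabcac
   3 |   3 | bcac
   4 |   6 | c
   5 |   1 | cabcac
   6 |   4 | cac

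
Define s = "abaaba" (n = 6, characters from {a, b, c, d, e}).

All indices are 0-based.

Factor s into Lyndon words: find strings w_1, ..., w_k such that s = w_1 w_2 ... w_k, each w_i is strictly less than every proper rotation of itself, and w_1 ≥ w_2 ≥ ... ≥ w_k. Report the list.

emit factor 1: 'ab' (i=0, period=2)
emit factor 2: 'aab' (i=2, period=3)
emit factor 3: 'a' (i=5, period=1)

["ab", "aab", "a"]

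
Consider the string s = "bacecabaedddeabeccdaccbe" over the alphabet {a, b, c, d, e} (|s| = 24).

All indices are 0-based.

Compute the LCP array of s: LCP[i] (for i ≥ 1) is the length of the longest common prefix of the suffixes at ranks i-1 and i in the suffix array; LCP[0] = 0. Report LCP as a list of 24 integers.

rank→(start, suffix):
  0 → (5, 'abaedddeabeccdaccbe')
  1 → (13, 'abeccdaccbe')
  2 → (19, 'accbe')
  3 → (1, 'acecabaedddeabeccdaccbe')
  4 → (7, 'aedddeabeccdaccbe')
  5 → (0, 'bacecabaedddeabeccdaccbe')
  6 → (6, 'baedddeabeccdaccbe')
  7 → (22, 'be')
  8 → (14, 'beccdaccbe')
  9 → (4, 'cabaedddeabeccdaccbe')
  10 → (21, 'cbe')
  11 → (20, 'ccbe')
  12 → (16, 'ccdaccbe')
  13 → (17, 'cdaccbe')
  14 → (2, 'cecabaedddeabeccdaccbe')
  15 → (18, 'daccbe')
  16 → (9, 'dddeabeccdaccbe')
  17 → (10, 'ddeabeccdaccbe')
  18 → (11, 'deabeccdaccbe')
  19 → (23, 'e')
  20 → (12, 'eabeccdaccbe')
  21 → (3, 'ecabaedddeabeccdaccbe')
  22 → (15, 'eccdaccbe')
  23 → (8, 'edddeabeccdaccbe')

SA = [5, 13, 19, 1, 7, 0, 6, 22, 14, 4, 21, 20, 16, 17, 2, 18, 9, 10, 11, 23, 12, 3, 15, 8]
rank  pair      lcp
   1  s[5:],s[13:]  2  'ab'
   2  s[13:],s[19:]  1  'a'
   3  s[19:],s[1:]  2  'ac'
   4  s[1:],s[7:]  1  'a'
   5  s[7:],s[0:]  0  ''
   6  s[0:],s[6:]  2  'ba'
   7  s[6:],s[22:]  1  'b'
   8  s[22:],s[14:]  2  'be'
   9  s[14:],s[4:]  0  ''
  10  s[4:],s[21:]  1  'c'
  11  s[21:],s[20:]  1  'c'
  12  s[20:],s[16:]  2  'cc'
  13  s[16:],s[17:]  1  'c'
  14  s[17:],s[2:]  1  'c'
  15  s[2:],s[18:]  0  ''
  16  s[18:],s[9:]  1  'd'
  17  s[9:],s[10:]  2  'dd'
  18  s[10:],s[11:]  1  'd'
  19  s[11:],s[23:]  0  ''
  20  s[23:],s[12:]  1  'e'
  21  s[12:],s[3:]  1  'e'
  22  s[3:],s[15:]  2  'ec'
  23  s[15:],s[8:]  1  'e'

[0, 2, 1, 2, 1, 0, 2, 1, 2, 0, 1, 1, 2, 1, 1, 0, 1, 2, 1, 0, 1, 1, 2, 1]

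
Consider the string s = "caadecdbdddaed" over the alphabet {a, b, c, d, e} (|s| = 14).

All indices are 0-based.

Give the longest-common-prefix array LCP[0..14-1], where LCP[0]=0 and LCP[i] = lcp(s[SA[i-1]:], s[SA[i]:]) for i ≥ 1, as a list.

rank | idx | suffix
   0 |   1 | aadecdbdddaed
   1 |   2 | adecdbdddaed
   2 |  11 | aed
   3 |   7 | bdddaed
   4 |   0 | caadecdbdddaed
   5 |   5 | cdbdddaed
   6 |  13 | d
   7 |  10 | daed
   8 |   6 | dbdddaed
   9 |   9 | ddaed
  10 |   8 | dddaed
  11 |   3 | decdbdddaed
  12 |   4 | ecdbdddaed
  13 |  12 | ed

SA = [1, 2, 11, 7, 0, 5, 13, 10, 6, 9, 8, 3, 4, 12]
rank  pair      lcp
   1  s[1:],s[2:]  1  'a'
   2  s[2:],s[11:]  1  'a'
   3  s[11:],s[7:]  0  ''
   4  s[7:],s[0:]  0  ''
   5  s[0:],s[5:]  1  'c'
   6  s[5:],s[13:]  0  ''
   7  s[13:],s[10:]  1  'd'
   8  s[10:],s[6:]  1  'd'
   9  s[6:],s[9:]  1  'd'
  10  s[9:],s[8:]  2  'dd'
  11  s[8:],s[3:]  1  'd'
  12  s[3:],s[4:]  0  ''
  13  s[4:],s[12:]  1  'e'

[0, 1, 1, 0, 0, 1, 0, 1, 1, 1, 2, 1, 0, 1]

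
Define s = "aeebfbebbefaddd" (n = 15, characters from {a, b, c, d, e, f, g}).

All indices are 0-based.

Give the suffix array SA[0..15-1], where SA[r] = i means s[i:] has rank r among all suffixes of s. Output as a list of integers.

sorted suffixes:
  #0 SA[0]=11  'addd'
  #1 SA[1]=0  'aeebfbebbefaddd'
  #2 SA[2]=7  'bbefaddd'
  #3 SA[3]=5  'bebbefaddd'
  #4 SA[4]=8  'befaddd'
  #5 SA[5]=3  'bfbebbefaddd'
  #6 SA[6]=14  'd'
  #7 SA[7]=13  'dd'
  #8 SA[8]=12  'ddd'
  #9 SA[9]=6  'ebbefaddd'
  #10 SA[10]=2  'ebfbebbefaddd'
  #11 SA[11]=1  'eebfbebbefaddd'
  #12 SA[12]=9  'efaddd'
  #13 SA[13]=10  'faddd'
  #14 SA[14]=4  'fbebbefaddd'

[11, 0, 7, 5, 8, 3, 14, 13, 12, 6, 2, 1, 9, 10, 4]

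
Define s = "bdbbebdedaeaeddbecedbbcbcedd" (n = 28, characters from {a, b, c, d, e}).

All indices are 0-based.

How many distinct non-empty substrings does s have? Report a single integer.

368

rank | idx | suffix
   0 |   9 | aeaeddbecedbbcbcedd
   1 |  11 | aeddbecedbbcbcedd
   2 |  20 | bbcbcedd
   3 |   2 | bbebdedaeaeddbecedbbcbcedd
   4 |  21 | bcbcedd
   5 |  23 | bcedd
   6 |   0 | bdbbebdedaeaeddbecedbbcbcedd
   7 |   5 | bdedaeaeddbecedbbcbcedd
   8 |   3 | bebdedaeaeddbecedbbcbcedd
   9 |  15 | becedbbcbcedd
  10 |  22 | cbcedd
  11 |  17 | cedbbcbcedd
  12 |  24 | cedd
  13 |  27 | d
  14 |   8 | daeaeddbecedbbcbcedd
  15 |  19 | dbbcbcedd
  16 |   1 | dbbebdedaeaeddbecedbbcbcedd
  17 |  14 | dbecedbbcbcedd
  18 |  26 | dd
  19 |  13 | ddbecedbbcbcedd
  20 |   6 | dedaeaeddbecedbbcbcedd
  21 |  10 | eaeddbecedbbcbcedd
  22 |   4 | ebdedaeaeddbecedbbcbcedd
  23 |  16 | ecedbbcbcedd
  24 |   7 | edaeaeddbecedbbcbcedd
  25 |  18 | edbbcbcedd
  26 |  25 | edd
  27 |  12 | eddbecedbbcbcedd

SA = [9, 11, 20, 2, 21, 23, 0, 5, 3, 15, 22, 17, 24, 27, 8, 19, 1, 14, 26, 13, 6, 10, 4, 16, 7, 18, 25, 12]
[i] adj suffixes → lcp
  [1] 9/11 → 2 ('ae')
  [2] 11/20 → 0 ('')
  [3] 20/2 → 2 ('bb')
  [4] 2/21 → 1 ('b')
  [5] 21/23 → 2 ('bc')
  [6] 23/0 → 1 ('b')
  [7] 0/5 → 2 ('bd')
  [8] 5/3 → 1 ('b')
  [9] 3/15 → 2 ('be')
  [10] 15/22 → 0 ('')
  [11] 22/17 → 1 ('c')
  [12] 17/24 → 3 ('ced')
  [13] 24/27 → 0 ('')
  [14] 27/8 → 1 ('d')
  [15] 8/19 → 1 ('d')
  [16] 19/1 → 3 ('dbb')
  [17] 1/14 → 2 ('db')
  [18] 14/26 → 1 ('d')
  [19] 26/13 → 2 ('dd')
  [20] 13/6 → 1 ('d')
  [21] 6/10 → 0 ('')
  [22] 10/4 → 1 ('e')
  [23] 4/16 → 1 ('e')
  [24] 16/7 → 1 ('e')
  [25] 7/18 → 2 ('ed')
  [26] 18/25 → 2 ('ed')
  [27] 25/12 → 3 ('edd')

n(n+1)/2 = 28·29/2 = 406
Σ LCP = 0 + 2 + 0 + 2 + 1 + 2 + 1 + 2 + 1 + 2 + 0 + 1 + 3 + 0 + 1 + 1 + 3 + 2 + 1 + 2 + 1 + 0 + 1 + 1 + 1 + 2 + 2 + 3 = 38
distinct = 406 − 38 = 368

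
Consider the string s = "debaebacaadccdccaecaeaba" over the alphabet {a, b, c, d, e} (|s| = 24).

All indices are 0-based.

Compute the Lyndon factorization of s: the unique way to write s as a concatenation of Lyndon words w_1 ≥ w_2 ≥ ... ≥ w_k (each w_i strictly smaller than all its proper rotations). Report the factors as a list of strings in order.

emit factor 1: 'de' (i=0, period=2)
emit factor 2: 'b' (i=2, period=1)
emit factor 3: 'aeb' (i=3, period=3)
emit factor 4: 'ac' (i=6, period=2)
emit factor 5: 'aadccdccaecaeab' (i=8, period=15)
emit factor 6: 'a' (i=23, period=1)

["de", "b", "aeb", "ac", "aadccdccaecaeab", "a"]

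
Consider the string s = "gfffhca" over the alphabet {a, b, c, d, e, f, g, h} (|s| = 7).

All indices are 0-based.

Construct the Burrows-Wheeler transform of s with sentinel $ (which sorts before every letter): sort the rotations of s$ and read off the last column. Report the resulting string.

achgff$f

rank  rotation  last
    0  $gfffhca  a
    1  a$gfffhc  c
    2  ca$gfffh  h
    3  fffhca$g  g
    4  ffhca$gf  f
    5  fhca$gff  f
    6  gfffhca$  $
    7  hca$gfff  f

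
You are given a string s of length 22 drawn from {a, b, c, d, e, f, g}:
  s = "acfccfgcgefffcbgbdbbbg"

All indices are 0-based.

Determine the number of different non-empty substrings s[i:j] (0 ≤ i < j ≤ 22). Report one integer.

rank | idx | suffix
   0 |   0 | acfccfgcgefffcbgbdbbbg
   1 |  18 | bbbg
   2 |  19 | bbg
   3 |  16 | bdbbbg
   4 |  20 | bg
   5 |  14 | bgbdbbbg
   6 |  13 | cbgbdbbbg
   7 |   3 | ccfgcgefffcbgbdbbbg
   8 |   1 | cfccfgcgefffcbgbdbbbg
   9 |   4 | cfgcgefffcbgbdbbbg
  10 |   7 | cgefffcbgbdbbbg
  11 |  17 | dbbbg
  12 |   9 | efffcbgbdbbbg
  13 |  12 | fcbgbdbbbg
  14 |   2 | fccfgcgefffcbgbdbbbg
  15 |  11 | ffcbgbdbbbg
  16 |  10 | fffcbgbdbbbg
  17 |   5 | fgcgefffcbgbdbbbg
  18 |  21 | g
  19 |  15 | gbdbbbg
  20 |   6 | gcgefffcbgbdbbbg
  21 |   8 | gefffcbgbdbbbg

SA = [0, 18, 19, 16, 20, 14, 13, 3, 1, 4, 7, 17, 9, 12, 2, 11, 10, 5, 21, 15, 6, 8]
rank  pair      lcp
   1  s[0:],s[18:]  0  ''
   2  s[18:],s[19:]  2  'bb'
   3  s[19:],s[16:]  1  'b'
   4  s[16:],s[20:]  1  'b'
   5  s[20:],s[14:]  2  'bg'
   6  s[14:],s[13:]  0  ''
   7  s[13:],s[3:]  1  'c'
   8  s[3:],s[1:]  1  'c'
   9  s[1:],s[4:]  2  'cf'
  10  s[4:],s[7:]  1  'c'
  11  s[7:],s[17:]  0  ''
  12  s[17:],s[9:]  0  ''
  13  s[9:],s[12:]  0  ''
  14  s[12:],s[2:]  2  'fc'
  15  s[2:],s[11:]  1  'f'
  16  s[11:],s[10:]  2  'ff'
  17  s[10:],s[5:]  1  'f'
  18  s[5:],s[21:]  0  ''
  19  s[21:],s[15:]  1  'g'
  20  s[15:],s[6:]  1  'g'
  21  s[6:],s[8:]  1  'g'

n(n+1)/2 = 22·23/2 = 253
Σ LCP = 0 + 0 + 2 + 1 + 1 + 2 + 0 + 1 + 1 + 2 + 1 + 0 + 0 + 0 + 2 + 1 + 2 + 1 + 0 + 1 + 1 + 1 = 20
distinct = 253 − 20 = 233

233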